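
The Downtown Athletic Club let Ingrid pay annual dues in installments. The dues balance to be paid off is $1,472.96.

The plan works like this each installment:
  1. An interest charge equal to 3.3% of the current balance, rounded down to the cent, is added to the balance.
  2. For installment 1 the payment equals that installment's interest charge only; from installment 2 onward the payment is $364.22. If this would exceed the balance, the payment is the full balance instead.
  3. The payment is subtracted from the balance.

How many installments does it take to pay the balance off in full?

Installment 1: opening $1,472.96; interest $48.60 → $1,521.56; payment $48.60; balance $1,472.96
Installment 2: opening $1,472.96; interest $48.60 → $1,521.56; payment $364.22; balance $1,157.34
Installment 3: opening $1,157.34; interest $38.19 → $1,195.53; payment $364.22; balance $831.31
Installment 4: opening $831.31; interest $27.43 → $858.74; payment $364.22; balance $494.52
Installment 5: opening $494.52; interest $16.31 → $510.83; payment $364.22; balance $146.61
Installment 6: opening $146.61; interest $4.83 → $151.44; payment $151.44; balance $0.00
Balance reaches $0.00 in installment 6.

6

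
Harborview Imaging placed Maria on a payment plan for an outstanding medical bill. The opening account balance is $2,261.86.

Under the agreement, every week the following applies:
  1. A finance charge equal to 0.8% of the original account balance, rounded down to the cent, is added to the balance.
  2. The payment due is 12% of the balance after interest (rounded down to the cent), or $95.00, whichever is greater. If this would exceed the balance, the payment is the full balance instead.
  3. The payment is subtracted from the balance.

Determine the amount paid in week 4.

$192.21

Week 1: $2,261.86 +$18.09 interest = $2,279.95; pay $273.59 → $2,006.36
Week 2: $2,006.36 +$18.09 interest = $2,024.45; pay $242.93 → $1,781.52
Week 3: $1,781.52 +$18.09 interest = $1,799.61; pay $215.95 → $1,583.66
Week 4: $1,583.66 +$18.09 interest = $1,601.75; pay $192.21 → $1,409.54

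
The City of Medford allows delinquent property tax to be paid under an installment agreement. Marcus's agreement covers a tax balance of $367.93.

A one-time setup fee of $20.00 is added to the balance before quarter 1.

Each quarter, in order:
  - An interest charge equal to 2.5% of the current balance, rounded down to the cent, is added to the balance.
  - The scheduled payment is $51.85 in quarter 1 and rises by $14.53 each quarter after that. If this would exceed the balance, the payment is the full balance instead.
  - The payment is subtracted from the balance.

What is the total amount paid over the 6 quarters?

Quarter 1: $387.93 +$9.69 interest = $397.62; pay $51.85 → $345.77
Quarter 2: $345.77 +$8.64 interest = $354.41; pay $66.38 → $288.03
Quarter 3: $288.03 +$7.20 interest = $295.23; pay $80.91 → $214.32
Quarter 4: $214.32 +$5.35 interest = $219.67; pay $95.44 → $124.23
Quarter 5: $124.23 +$3.10 interest = $127.33; pay $109.97 → $17.36
Quarter 6: $17.36 +$0.43 interest = $17.79; pay $17.79 → $0.00
Total paid: $422.34

$422.34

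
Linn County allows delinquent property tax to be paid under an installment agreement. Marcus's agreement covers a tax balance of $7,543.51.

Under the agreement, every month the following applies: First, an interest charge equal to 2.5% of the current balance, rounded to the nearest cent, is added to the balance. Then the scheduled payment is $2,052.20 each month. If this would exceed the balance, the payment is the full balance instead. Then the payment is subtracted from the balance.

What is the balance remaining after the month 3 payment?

$1,811.74

Month 1: opening $7,543.51; interest $188.59 → $7,732.10; payment $2,052.20; balance $5,679.90
Month 2: opening $5,679.90; interest $142.00 → $5,821.90; payment $2,052.20; balance $3,769.70
Month 3: opening $3,769.70; interest $94.24 → $3,863.94; payment $2,052.20; balance $1,811.74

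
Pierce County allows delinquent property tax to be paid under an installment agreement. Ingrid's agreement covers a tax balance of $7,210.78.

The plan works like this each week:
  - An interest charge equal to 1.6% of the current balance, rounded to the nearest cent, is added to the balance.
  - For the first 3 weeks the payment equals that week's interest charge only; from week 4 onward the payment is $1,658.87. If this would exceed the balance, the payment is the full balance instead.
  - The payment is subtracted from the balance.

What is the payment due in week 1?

$115.37

Week 1: $7,210.78 +$115.37 interest = $7,326.15; pay $115.37 → $7,210.78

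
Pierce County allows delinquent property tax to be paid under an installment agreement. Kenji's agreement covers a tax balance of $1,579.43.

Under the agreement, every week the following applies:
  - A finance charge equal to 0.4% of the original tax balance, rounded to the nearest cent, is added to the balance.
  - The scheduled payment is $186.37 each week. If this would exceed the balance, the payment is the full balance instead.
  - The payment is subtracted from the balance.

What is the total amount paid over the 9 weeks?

$1,636.31

Week 1: $1,579.43 +$6.32 interest = $1,585.75; pay $186.37 → $1,399.38
Week 2: $1,399.38 +$6.32 interest = $1,405.70; pay $186.37 → $1,219.33
Week 3: $1,219.33 +$6.32 interest = $1,225.65; pay $186.37 → $1,039.28
Week 4: $1,039.28 +$6.32 interest = $1,045.60; pay $186.37 → $859.23
Week 5: $859.23 +$6.32 interest = $865.55; pay $186.37 → $679.18
Week 6: $679.18 +$6.32 interest = $685.50; pay $186.37 → $499.13
Week 7: $499.13 +$6.32 interest = $505.45; pay $186.37 → $319.08
Week 8: $319.08 +$6.32 interest = $325.40; pay $186.37 → $139.03
Week 9: $139.03 +$6.32 interest = $145.35; pay $145.35 → $0.00
Total paid: $1,636.31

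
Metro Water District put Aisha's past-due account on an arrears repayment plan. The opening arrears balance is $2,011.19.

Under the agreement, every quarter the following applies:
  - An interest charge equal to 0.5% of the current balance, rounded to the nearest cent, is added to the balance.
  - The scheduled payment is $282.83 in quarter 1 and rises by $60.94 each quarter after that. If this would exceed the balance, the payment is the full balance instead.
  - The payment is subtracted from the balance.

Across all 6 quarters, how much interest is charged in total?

$33.64

Quarter 1: opening $2,011.19; interest $10.06 → $2,021.25; payment $282.83; balance $1,738.42
Quarter 2: opening $1,738.42; interest $8.69 → $1,747.11; payment $343.77; balance $1,403.34
Quarter 3: opening $1,403.34; interest $7.02 → $1,410.36; payment $404.71; balance $1,005.65
Quarter 4: opening $1,005.65; interest $5.03 → $1,010.68; payment $465.65; balance $545.03
Quarter 5: opening $545.03; interest $2.73 → $547.76; payment $526.59; balance $21.17
Quarter 6: opening $21.17; interest $0.11 → $21.28; payment $21.28; balance $0.00
Total interest: $10.06 + $8.69 + $7.02 + $5.03 + $2.73 + $0.11 = $33.64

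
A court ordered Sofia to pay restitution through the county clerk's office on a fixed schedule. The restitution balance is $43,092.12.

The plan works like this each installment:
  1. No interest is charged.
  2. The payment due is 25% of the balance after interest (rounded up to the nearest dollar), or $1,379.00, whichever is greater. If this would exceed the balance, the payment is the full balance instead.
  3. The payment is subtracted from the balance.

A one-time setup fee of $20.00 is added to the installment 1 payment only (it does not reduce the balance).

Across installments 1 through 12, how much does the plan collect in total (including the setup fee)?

Installment 1: opening $43,092.12; payment $10,774.00 (+ $20.00 fee); balance $32,318.12
Installment 2: opening $32,318.12; payment $8,080.00; balance $24,238.12
Installment 3: opening $24,238.12; payment $6,060.00; balance $18,178.12
Installment 4: opening $18,178.12; payment $4,545.00; balance $13,633.12
Installment 5: opening $13,633.12; payment $3,409.00; balance $10,224.12
Installment 6: opening $10,224.12; payment $2,557.00; balance $7,667.12
Installment 7: opening $7,667.12; payment $1,917.00; balance $5,750.12
Installment 8: opening $5,750.12; payment $1,438.00; balance $4,312.12
Installment 9: opening $4,312.12; payment $1,379.00; balance $2,933.12
Installment 10: opening $2,933.12; payment $1,379.00; balance $1,554.12
Installment 11: opening $1,554.12; payment $1,379.00; balance $175.12
Installment 12: opening $175.12; payment $175.12; balance $0.00
Total paid: $43,112.12

$43,112.12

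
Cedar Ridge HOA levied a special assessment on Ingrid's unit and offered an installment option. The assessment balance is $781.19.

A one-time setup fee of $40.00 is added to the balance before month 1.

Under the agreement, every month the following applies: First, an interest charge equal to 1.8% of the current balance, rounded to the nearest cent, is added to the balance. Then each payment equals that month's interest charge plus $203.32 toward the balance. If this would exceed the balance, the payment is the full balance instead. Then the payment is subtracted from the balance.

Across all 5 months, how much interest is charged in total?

$37.30

Month 1: opening $821.19; interest $14.78 → $835.97; payment $218.10; balance $617.87
Month 2: opening $617.87; interest $11.12 → $628.99; payment $214.44; balance $414.55
Month 3: opening $414.55; interest $7.46 → $422.01; payment $210.78; balance $211.23
Month 4: opening $211.23; interest $3.80 → $215.03; payment $207.12; balance $7.91
Month 5: opening $7.91; interest $0.14 → $8.05; payment $8.05; balance $0.00
Total interest: $14.78 + $11.12 + $7.46 + $3.80 + $0.14 = $37.30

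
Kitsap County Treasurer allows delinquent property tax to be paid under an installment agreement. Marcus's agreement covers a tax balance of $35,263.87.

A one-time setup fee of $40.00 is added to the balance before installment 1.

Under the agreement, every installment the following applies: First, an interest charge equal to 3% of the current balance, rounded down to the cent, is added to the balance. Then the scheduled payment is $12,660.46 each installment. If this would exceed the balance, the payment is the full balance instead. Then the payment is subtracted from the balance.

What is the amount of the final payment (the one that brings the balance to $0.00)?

Installment 1: $35,303.87 +$1,059.11 interest = $36,362.98; pay $12,660.46 → $23,702.52
Installment 2: $23,702.52 +$711.07 interest = $24,413.59; pay $12,660.46 → $11,753.13
Installment 3: $11,753.13 +$352.59 interest = $12,105.72; pay $12,105.72 → $0.00

$12,105.72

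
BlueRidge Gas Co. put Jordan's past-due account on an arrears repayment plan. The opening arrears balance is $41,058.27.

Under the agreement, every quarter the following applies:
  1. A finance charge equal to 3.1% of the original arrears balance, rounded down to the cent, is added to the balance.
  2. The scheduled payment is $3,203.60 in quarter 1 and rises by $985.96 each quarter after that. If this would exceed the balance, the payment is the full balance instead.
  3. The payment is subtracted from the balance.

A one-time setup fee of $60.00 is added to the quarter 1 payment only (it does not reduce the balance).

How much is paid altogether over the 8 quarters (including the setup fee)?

$51,300.67

Quarter 1: $41,058.27 +$1,272.80 interest = $42,331.07; pay $3,203.60 (+ $60.00 fee) → $39,127.47
Quarter 2: $39,127.47 +$1,272.80 interest = $40,400.27; pay $4,189.56 → $36,210.71
Quarter 3: $36,210.71 +$1,272.80 interest = $37,483.51; pay $5,175.52 → $32,307.99
Quarter 4: $32,307.99 +$1,272.80 interest = $33,580.79; pay $6,161.48 → $27,419.31
Quarter 5: $27,419.31 +$1,272.80 interest = $28,692.11; pay $7,147.44 → $21,544.67
Quarter 6: $21,544.67 +$1,272.80 interest = $22,817.47; pay $8,133.40 → $14,684.07
Quarter 7: $14,684.07 +$1,272.80 interest = $15,956.87; pay $9,119.36 → $6,837.51
Quarter 8: $6,837.51 +$1,272.80 interest = $8,110.31; pay $8,110.31 → $0.00
Total paid: $51,300.67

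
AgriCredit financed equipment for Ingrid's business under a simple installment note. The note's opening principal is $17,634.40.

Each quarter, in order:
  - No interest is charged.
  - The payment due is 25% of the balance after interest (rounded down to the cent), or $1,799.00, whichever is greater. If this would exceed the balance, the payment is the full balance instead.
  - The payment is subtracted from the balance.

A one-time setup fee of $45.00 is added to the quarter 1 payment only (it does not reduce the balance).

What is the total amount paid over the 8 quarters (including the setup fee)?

Quarter 1: $17,634.40 − $4,408.60 (+ $45.00 fee) → $13,225.80
Quarter 2: $13,225.80 − $3,306.45 → $9,919.35
Quarter 3: $9,919.35 − $2,479.83 → $7,439.52
Quarter 4: $7,439.52 − $1,859.88 → $5,579.64
Quarter 5: $5,579.64 − $1,799.00 → $3,780.64
Quarter 6: $3,780.64 − $1,799.00 → $1,981.64
Quarter 7: $1,981.64 − $1,799.00 → $182.64
Quarter 8: $182.64 − $182.64 → $0.00
Total paid: $17,679.40

$17,679.40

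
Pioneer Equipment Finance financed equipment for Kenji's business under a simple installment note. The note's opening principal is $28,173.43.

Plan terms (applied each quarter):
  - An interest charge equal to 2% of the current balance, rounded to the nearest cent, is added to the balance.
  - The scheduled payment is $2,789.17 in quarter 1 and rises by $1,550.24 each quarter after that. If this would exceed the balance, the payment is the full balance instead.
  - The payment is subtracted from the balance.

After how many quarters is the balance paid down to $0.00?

6

Quarter 1: opening $28,173.43; interest $563.47 → $28,736.90; payment $2,789.17; balance $25,947.73
Quarter 2: opening $25,947.73; interest $518.95 → $26,466.68; payment $4,339.41; balance $22,127.27
Quarter 3: opening $22,127.27; interest $442.55 → $22,569.82; payment $5,889.65; balance $16,680.17
Quarter 4: opening $16,680.17; interest $333.60 → $17,013.77; payment $7,439.89; balance $9,573.88
Quarter 5: opening $9,573.88; interest $191.48 → $9,765.36; payment $8,990.13; balance $775.23
Quarter 6: opening $775.23; interest $15.50 → $790.73; payment $790.73; balance $0.00
Balance reaches $0.00 in quarter 6.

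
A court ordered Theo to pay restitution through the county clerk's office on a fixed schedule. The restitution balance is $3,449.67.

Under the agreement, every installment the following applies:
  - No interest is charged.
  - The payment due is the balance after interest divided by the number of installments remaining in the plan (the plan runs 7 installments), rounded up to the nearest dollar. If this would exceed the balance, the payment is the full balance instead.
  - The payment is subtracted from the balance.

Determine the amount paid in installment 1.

$493.00

Installment 1: $3,449.67 − $493.00 → $2,956.67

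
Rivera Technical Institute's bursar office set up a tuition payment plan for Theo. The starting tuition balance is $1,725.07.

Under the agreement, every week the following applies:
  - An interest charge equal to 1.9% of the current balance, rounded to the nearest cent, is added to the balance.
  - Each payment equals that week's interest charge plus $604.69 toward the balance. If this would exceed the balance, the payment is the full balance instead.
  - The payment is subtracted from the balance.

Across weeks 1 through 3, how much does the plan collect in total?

Week 1: $1,725.07 +$32.78 interest = $1,757.85; pay $637.47 → $1,120.38
Week 2: $1,120.38 +$21.29 interest = $1,141.67; pay $625.98 → $515.69
Week 3: $515.69 +$9.80 interest = $525.49; pay $525.49 → $0.00
Total paid: $1,788.94

$1,788.94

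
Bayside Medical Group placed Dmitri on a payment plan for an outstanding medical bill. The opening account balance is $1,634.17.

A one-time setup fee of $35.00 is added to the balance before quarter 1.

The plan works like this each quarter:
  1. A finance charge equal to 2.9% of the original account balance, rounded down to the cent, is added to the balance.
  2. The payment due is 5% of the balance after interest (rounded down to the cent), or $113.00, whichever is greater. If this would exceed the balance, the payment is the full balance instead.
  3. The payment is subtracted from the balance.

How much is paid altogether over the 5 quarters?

$565.00

Quarter 1: opening $1,669.17; interest $47.39 → $1,716.56; payment $113.00; balance $1,603.56
Quarter 2: opening $1,603.56; interest $47.39 → $1,650.95; payment $113.00; balance $1,537.95
Quarter 3: opening $1,537.95; interest $47.39 → $1,585.34; payment $113.00; balance $1,472.34
Quarter 4: opening $1,472.34; interest $47.39 → $1,519.73; payment $113.00; balance $1,406.73
Quarter 5: opening $1,406.73; interest $47.39 → $1,454.12; payment $113.00; balance $1,341.12
Total paid: $565.00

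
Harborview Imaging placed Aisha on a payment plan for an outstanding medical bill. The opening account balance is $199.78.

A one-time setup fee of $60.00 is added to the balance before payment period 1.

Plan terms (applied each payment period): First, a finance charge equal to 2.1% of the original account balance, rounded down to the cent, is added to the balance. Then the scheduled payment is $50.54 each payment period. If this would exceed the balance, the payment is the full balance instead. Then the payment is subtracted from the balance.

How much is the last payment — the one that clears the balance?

$32.22

Payment period 1: $259.78 +$4.19 interest = $263.97; pay $50.54 → $213.43
Payment period 2: $213.43 +$4.19 interest = $217.62; pay $50.54 → $167.08
Payment period 3: $167.08 +$4.19 interest = $171.27; pay $50.54 → $120.73
Payment period 4: $120.73 +$4.19 interest = $124.92; pay $50.54 → $74.38
Payment period 5: $74.38 +$4.19 interest = $78.57; pay $50.54 → $28.03
Payment period 6: $28.03 +$4.19 interest = $32.22; pay $32.22 → $0.00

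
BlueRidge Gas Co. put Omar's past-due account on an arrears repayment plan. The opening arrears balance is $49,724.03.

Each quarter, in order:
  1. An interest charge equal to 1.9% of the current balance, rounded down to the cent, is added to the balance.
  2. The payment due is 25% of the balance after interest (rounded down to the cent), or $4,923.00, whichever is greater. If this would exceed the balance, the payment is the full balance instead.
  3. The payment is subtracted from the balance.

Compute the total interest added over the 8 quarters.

$3,398.34

Quarter 1: opening $49,724.03; interest $944.75 → $50,668.78; payment $12,667.19; balance $38,001.59
Quarter 2: opening $38,001.59; interest $722.03 → $38,723.62; payment $9,680.90; balance $29,042.72
Quarter 3: opening $29,042.72; interest $551.81 → $29,594.53; payment $7,398.63; balance $22,195.90
Quarter 4: opening $22,195.90; interest $421.72 → $22,617.62; payment $5,654.40; balance $16,963.22
Quarter 5: opening $16,963.22; interest $322.30 → $17,285.52; payment $4,923.00; balance $12,362.52
Quarter 6: opening $12,362.52; interest $234.88 → $12,597.40; payment $4,923.00; balance $7,674.40
Quarter 7: opening $7,674.40; interest $145.81 → $7,820.21; payment $4,923.00; balance $2,897.21
Quarter 8: opening $2,897.21; interest $55.04 → $2,952.25; payment $2,952.25; balance $0.00
Total interest: $944.75 + $722.03 + $551.81 + $421.72 + $322.30 + $234.88 + $145.81 + $55.04 = $3,398.34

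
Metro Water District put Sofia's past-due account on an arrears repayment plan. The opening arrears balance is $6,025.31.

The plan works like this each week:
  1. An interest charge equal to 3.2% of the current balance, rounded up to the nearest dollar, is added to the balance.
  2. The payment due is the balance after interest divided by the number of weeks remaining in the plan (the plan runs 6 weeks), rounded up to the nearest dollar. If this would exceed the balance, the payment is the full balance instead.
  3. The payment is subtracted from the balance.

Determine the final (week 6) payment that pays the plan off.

$1,212.31

# | Opening | Interest | Payment | End bal
1 | $6,025.31 | $193.00 | $1,037.00 | $5,181.31
2 | $5,181.31 | $166.00 | $1,070.00 | $4,277.31
3 | $4,277.31 | $137.00 | $1,104.00 | $3,310.31
4 | $3,310.31 | $106.00 | $1,139.00 | $2,277.31
5 | $2,277.31 | $73.00 | $1,176.00 | $1,174.31
6 | $1,174.31 | $38.00 | $1,212.31 | $0.00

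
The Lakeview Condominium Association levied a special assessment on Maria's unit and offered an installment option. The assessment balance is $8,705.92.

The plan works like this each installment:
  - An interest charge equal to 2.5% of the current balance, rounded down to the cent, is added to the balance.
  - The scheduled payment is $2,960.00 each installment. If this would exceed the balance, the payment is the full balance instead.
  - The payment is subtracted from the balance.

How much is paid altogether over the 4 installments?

Installment 1: opening $8,705.92; interest $217.64 → $8,923.56; payment $2,960.00; balance $5,963.56
Installment 2: opening $5,963.56; interest $149.08 → $6,112.64; payment $2,960.00; balance $3,152.64
Installment 3: opening $3,152.64; interest $78.81 → $3,231.45; payment $2,960.00; balance $271.45
Installment 4: opening $271.45; interest $6.78 → $278.23; payment $278.23; balance $0.00
Total paid: $9,158.23

$9,158.23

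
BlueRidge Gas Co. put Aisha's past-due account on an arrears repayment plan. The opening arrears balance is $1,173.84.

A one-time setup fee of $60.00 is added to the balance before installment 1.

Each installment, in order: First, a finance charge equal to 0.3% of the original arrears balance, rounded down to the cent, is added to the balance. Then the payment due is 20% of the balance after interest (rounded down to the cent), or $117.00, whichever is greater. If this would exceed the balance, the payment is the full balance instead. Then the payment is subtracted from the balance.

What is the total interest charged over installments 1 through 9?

Installment 1: opening $1,233.84; interest $3.52 → $1,237.36; payment $247.47; balance $989.89
Installment 2: opening $989.89; interest $3.52 → $993.41; payment $198.68; balance $794.73
Installment 3: opening $794.73; interest $3.52 → $798.25; payment $159.65; balance $638.60
Installment 4: opening $638.60; interest $3.52 → $642.12; payment $128.42; balance $513.70
Installment 5: opening $513.70; interest $3.52 → $517.22; payment $117.00; balance $400.22
Installment 6: opening $400.22; interest $3.52 → $403.74; payment $117.00; balance $286.74
Installment 7: opening $286.74; interest $3.52 → $290.26; payment $117.00; balance $173.26
Installment 8: opening $173.26; interest $3.52 → $176.78; payment $117.00; balance $59.78
Installment 9: opening $59.78; interest $3.52 → $63.30; payment $63.30; balance $0.00
Total interest: $3.52 + $3.52 + $3.52 + $3.52 + $3.52 + $3.52 + $3.52 + $3.52 + $3.52 = $31.68

$31.68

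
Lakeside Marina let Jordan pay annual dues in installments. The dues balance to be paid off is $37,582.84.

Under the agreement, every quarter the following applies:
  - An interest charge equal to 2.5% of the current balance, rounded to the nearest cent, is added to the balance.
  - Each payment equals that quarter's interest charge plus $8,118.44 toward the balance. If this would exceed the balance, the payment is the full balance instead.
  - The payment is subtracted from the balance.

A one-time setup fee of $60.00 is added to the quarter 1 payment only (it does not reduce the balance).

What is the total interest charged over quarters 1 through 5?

$2,668.25

Quarter 1: opening $37,582.84; interest $939.57 → $38,522.41; payment $9,058.01 (+ $60.00 fee); balance $29,464.40
Quarter 2: opening $29,464.40; interest $736.61 → $30,201.01; payment $8,855.05; balance $21,345.96
Quarter 3: opening $21,345.96; interest $533.65 → $21,879.61; payment $8,652.09; balance $13,227.52
Quarter 4: opening $13,227.52; interest $330.69 → $13,558.21; payment $8,449.13; balance $5,109.08
Quarter 5: opening $5,109.08; interest $127.73 → $5,236.81; payment $5,236.81; balance $0.00
Total interest: $939.57 + $736.61 + $533.65 + $330.69 + $127.73 = $2,668.25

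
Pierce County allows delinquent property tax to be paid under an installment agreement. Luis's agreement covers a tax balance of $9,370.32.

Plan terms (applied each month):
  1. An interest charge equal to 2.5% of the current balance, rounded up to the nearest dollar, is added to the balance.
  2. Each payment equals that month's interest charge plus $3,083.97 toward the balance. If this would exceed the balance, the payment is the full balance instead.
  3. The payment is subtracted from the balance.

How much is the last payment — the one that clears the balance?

Month 1: opening $9,370.32; interest $235.00 → $9,605.32; payment $3,318.97; balance $6,286.35
Month 2: opening $6,286.35; interest $158.00 → $6,444.35; payment $3,241.97; balance $3,202.38
Month 3: opening $3,202.38; interest $81.00 → $3,283.38; payment $3,164.97; balance $118.41
Month 4: opening $118.41; interest $3.00 → $121.41; payment $121.41; balance $0.00

$121.41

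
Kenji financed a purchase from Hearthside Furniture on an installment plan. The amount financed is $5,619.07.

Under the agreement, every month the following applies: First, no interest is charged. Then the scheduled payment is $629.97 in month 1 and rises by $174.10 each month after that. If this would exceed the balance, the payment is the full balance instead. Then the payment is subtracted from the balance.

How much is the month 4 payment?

Month 1: opening $5,619.07; payment $629.97; balance $4,989.10
Month 2: opening $4,989.10; payment $804.07; balance $4,185.03
Month 3: opening $4,185.03; payment $978.17; balance $3,206.86
Month 4: opening $3,206.86; payment $1,152.27; balance $2,054.59

$1,152.27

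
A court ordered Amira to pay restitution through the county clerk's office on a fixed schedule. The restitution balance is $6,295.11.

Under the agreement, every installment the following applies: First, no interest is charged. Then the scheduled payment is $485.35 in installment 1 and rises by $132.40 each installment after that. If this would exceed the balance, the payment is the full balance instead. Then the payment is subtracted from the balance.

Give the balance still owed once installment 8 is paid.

Installment 1: $6,295.11 − $485.35 → $5,809.76
Installment 2: $5,809.76 − $617.75 → $5,192.01
Installment 3: $5,192.01 − $750.15 → $4,441.86
Installment 4: $4,441.86 − $882.55 → $3,559.31
Installment 5: $3,559.31 − $1,014.95 → $2,544.36
Installment 6: $2,544.36 − $1,147.35 → $1,397.01
Installment 7: $1,397.01 − $1,279.75 → $117.26
Installment 8: $117.26 − $117.26 → $0.00

$0.00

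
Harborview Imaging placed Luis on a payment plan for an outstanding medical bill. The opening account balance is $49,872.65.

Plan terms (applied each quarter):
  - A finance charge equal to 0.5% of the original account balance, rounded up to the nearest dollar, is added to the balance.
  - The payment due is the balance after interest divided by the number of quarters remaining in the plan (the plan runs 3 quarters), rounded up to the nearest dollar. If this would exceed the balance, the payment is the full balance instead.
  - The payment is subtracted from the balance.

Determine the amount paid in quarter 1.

Quarter 1: opening $49,872.65; interest $250.00 → $50,122.65; payment $16,708.00; balance $33,414.65

$16,708.00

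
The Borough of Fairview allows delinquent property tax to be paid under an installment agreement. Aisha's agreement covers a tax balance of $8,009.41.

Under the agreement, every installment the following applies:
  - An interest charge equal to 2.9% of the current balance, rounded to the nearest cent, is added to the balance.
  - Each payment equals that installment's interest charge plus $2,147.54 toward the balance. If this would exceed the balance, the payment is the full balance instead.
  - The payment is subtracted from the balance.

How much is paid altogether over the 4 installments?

# | Opening | Interest | Payment | End bal
1 | $8,009.41 | $232.27 | $2,379.81 | $5,861.87
2 | $5,861.87 | $169.99 | $2,317.53 | $3,714.33
3 | $3,714.33 | $107.72 | $2,255.26 | $1,566.79
4 | $1,566.79 | $45.44 | $1,612.23 | $0.00
Total paid: $8,564.83

$8,564.83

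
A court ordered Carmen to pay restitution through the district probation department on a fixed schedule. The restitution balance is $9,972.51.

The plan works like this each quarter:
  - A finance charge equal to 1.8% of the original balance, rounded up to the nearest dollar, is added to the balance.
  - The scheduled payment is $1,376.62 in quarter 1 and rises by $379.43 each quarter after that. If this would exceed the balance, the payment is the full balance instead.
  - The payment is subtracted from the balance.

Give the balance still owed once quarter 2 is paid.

$7,199.84

Quarter 1: $9,972.51 +$180.00 interest = $10,152.51; pay $1,376.62 → $8,775.89
Quarter 2: $8,775.89 +$180.00 interest = $8,955.89; pay $1,756.05 → $7,199.84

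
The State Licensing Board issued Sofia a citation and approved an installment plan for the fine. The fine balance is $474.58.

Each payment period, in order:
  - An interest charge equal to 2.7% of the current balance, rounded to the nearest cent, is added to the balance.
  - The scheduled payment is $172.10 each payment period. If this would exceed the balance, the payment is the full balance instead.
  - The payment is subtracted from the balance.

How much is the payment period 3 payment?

$155.80

Payment period 1: $474.58 +$12.81 interest = $487.39; pay $172.10 → $315.29
Payment period 2: $315.29 +$8.51 interest = $323.80; pay $172.10 → $151.70
Payment period 3: $151.70 +$4.10 interest = $155.80; pay $155.80 → $0.00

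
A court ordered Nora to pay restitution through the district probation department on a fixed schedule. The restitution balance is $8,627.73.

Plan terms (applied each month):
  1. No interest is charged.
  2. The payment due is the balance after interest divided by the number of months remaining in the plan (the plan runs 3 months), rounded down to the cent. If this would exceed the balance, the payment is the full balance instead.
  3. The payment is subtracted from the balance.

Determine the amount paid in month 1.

$2,875.91

# | Opening | Payment | End bal
1 | $8,627.73 | $2,875.91 | $5,751.82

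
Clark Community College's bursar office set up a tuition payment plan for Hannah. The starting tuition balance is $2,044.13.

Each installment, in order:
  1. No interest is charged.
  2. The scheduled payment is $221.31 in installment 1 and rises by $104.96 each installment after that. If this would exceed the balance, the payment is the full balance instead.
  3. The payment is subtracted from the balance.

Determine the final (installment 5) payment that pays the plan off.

$529.13

Installment 1: opening $2,044.13; payment $221.31; balance $1,822.82
Installment 2: opening $1,822.82; payment $326.27; balance $1,496.55
Installment 3: opening $1,496.55; payment $431.23; balance $1,065.32
Installment 4: opening $1,065.32; payment $536.19; balance $529.13
Installment 5: opening $529.13; payment $529.13; balance $0.00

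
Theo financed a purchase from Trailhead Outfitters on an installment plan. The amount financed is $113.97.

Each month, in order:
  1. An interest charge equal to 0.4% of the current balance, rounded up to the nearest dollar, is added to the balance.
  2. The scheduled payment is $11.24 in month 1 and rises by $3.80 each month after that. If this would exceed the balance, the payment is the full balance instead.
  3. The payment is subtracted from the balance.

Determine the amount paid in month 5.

$26.44

Month 1: opening $113.97; interest $1.00 → $114.97; payment $11.24; balance $103.73
Month 2: opening $103.73; interest $1.00 → $104.73; payment $15.04; balance $89.69
Month 3: opening $89.69; interest $1.00 → $90.69; payment $18.84; balance $71.85
Month 4: opening $71.85; interest $1.00 → $72.85; payment $22.64; balance $50.21
Month 5: opening $50.21; interest $1.00 → $51.21; payment $26.44; balance $24.77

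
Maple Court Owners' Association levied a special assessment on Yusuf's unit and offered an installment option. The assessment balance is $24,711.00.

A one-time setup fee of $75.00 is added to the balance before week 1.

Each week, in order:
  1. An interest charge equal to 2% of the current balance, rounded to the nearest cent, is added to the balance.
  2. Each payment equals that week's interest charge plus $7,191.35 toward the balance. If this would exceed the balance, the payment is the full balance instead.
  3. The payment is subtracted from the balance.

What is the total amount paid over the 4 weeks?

Week 1: opening $24,786.00; interest $495.72 → $25,281.72; payment $7,687.07; balance $17,594.65
Week 2: opening $17,594.65; interest $351.89 → $17,946.54; payment $7,543.24; balance $10,403.30
Week 3: opening $10,403.30; interest $208.07 → $10,611.37; payment $7,399.42; balance $3,211.95
Week 4: opening $3,211.95; interest $64.24 → $3,276.19; payment $3,276.19; balance $0.00
Total paid: $25,905.92

$25,905.92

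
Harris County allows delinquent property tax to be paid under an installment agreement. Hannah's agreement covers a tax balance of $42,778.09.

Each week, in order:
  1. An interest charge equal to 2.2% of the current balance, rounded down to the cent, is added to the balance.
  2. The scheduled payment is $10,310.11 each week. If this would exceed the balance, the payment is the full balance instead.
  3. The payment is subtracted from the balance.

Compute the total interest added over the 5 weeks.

$2,598.53

Week 1: $42,778.09 +$941.11 interest = $43,719.20; pay $10,310.11 → $33,409.09
Week 2: $33,409.09 +$734.99 interest = $34,144.08; pay $10,310.11 → $23,833.97
Week 3: $23,833.97 +$524.34 interest = $24,358.31; pay $10,310.11 → $14,048.20
Week 4: $14,048.20 +$309.06 interest = $14,357.26; pay $10,310.11 → $4,047.15
Week 5: $4,047.15 +$89.03 interest = $4,136.18; pay $4,136.18 → $0.00
Total interest: $941.11 + $734.99 + $524.34 + $309.06 + $89.03 = $2,598.53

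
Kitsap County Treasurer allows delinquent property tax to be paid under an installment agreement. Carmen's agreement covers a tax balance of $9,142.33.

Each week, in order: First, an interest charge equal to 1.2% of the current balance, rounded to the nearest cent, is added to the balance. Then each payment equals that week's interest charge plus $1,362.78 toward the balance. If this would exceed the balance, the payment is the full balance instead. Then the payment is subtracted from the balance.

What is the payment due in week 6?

$1,390.72

# | Opening | Interest | Payment | End bal
1 | $9,142.33 | $109.71 | $1,472.49 | $7,779.55
2 | $7,779.55 | $93.35 | $1,456.13 | $6,416.77
3 | $6,416.77 | $77.00 | $1,439.78 | $5,053.99
4 | $5,053.99 | $60.65 | $1,423.43 | $3,691.21
5 | $3,691.21 | $44.29 | $1,407.07 | $2,328.43
6 | $2,328.43 | $27.94 | $1,390.72 | $965.65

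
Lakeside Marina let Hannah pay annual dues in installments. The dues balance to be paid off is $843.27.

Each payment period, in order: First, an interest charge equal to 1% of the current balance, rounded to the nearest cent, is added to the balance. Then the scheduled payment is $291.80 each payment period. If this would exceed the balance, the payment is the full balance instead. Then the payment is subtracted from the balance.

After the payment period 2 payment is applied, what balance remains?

Payment period 1: opening $843.27; interest $8.43 → $851.70; payment $291.80; balance $559.90
Payment period 2: opening $559.90; interest $5.60 → $565.50; payment $291.80; balance $273.70

$273.70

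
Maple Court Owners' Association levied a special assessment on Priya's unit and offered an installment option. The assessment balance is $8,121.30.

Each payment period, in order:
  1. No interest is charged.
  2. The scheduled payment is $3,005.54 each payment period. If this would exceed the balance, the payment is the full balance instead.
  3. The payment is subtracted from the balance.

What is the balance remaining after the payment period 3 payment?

Payment period 1: opening $8,121.30; payment $3,005.54; balance $5,115.76
Payment period 2: opening $5,115.76; payment $3,005.54; balance $2,110.22
Payment period 3: opening $2,110.22; payment $2,110.22; balance $0.00

$0.00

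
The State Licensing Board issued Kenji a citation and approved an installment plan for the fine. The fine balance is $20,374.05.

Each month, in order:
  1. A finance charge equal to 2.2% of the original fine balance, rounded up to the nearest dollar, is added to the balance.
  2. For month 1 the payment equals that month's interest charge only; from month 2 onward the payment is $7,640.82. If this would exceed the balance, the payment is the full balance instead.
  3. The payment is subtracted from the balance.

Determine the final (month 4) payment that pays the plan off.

$6,439.41

Month 1: $20,374.05 +$449.00 interest = $20,823.05; pay $449.00 → $20,374.05
Month 2: $20,374.05 +$449.00 interest = $20,823.05; pay $7,640.82 → $13,182.23
Month 3: $13,182.23 +$449.00 interest = $13,631.23; pay $7,640.82 → $5,990.41
Month 4: $5,990.41 +$449.00 interest = $6,439.41; pay $6,439.41 → $0.00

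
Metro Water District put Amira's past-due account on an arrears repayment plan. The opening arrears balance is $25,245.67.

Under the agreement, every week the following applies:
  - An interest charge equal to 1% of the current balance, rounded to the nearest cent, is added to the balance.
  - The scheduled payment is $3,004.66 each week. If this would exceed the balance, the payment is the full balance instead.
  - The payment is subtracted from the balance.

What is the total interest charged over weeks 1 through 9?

Week 1: $25,245.67 +$252.46 interest = $25,498.13; pay $3,004.66 → $22,493.47
Week 2: $22,493.47 +$224.93 interest = $22,718.40; pay $3,004.66 → $19,713.74
Week 3: $19,713.74 +$197.14 interest = $19,910.88; pay $3,004.66 → $16,906.22
Week 4: $16,906.22 +$169.06 interest = $17,075.28; pay $3,004.66 → $14,070.62
Week 5: $14,070.62 +$140.71 interest = $14,211.33; pay $3,004.66 → $11,206.67
Week 6: $11,206.67 +$112.07 interest = $11,318.74; pay $3,004.66 → $8,314.08
Week 7: $8,314.08 +$83.14 interest = $8,397.22; pay $3,004.66 → $5,392.56
Week 8: $5,392.56 +$53.93 interest = $5,446.49; pay $3,004.66 → $2,441.83
Week 9: $2,441.83 +$24.42 interest = $2,466.25; pay $2,466.25 → $0.00
Total interest: $252.46 + $224.93 + $197.14 + $169.06 + $140.71 + $112.07 + $83.14 + $53.93 + $24.42 = $1,257.86

$1,257.86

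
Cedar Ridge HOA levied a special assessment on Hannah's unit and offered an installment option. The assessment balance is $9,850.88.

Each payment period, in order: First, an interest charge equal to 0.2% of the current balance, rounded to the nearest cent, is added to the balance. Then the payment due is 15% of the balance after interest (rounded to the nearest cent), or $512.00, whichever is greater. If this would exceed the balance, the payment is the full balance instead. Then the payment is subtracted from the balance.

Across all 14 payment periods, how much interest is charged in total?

$113.19

Payment period 1: opening $9,850.88; interest $19.70 → $9,870.58; payment $1,480.59; balance $8,389.99
Payment period 2: opening $8,389.99; interest $16.78 → $8,406.77; payment $1,261.02; balance $7,145.75
Payment period 3: opening $7,145.75; interest $14.29 → $7,160.04; payment $1,074.01; balance $6,086.03
Payment period 4: opening $6,086.03; interest $12.17 → $6,098.20; payment $914.73; balance $5,183.47
Payment period 5: opening $5,183.47; interest $10.37 → $5,193.84; payment $779.08; balance $4,414.76
Payment period 6: opening $4,414.76; interest $8.83 → $4,423.59; payment $663.54; balance $3,760.05
Payment period 7: opening $3,760.05; interest $7.52 → $3,767.57; payment $565.14; balance $3,202.43
Payment period 8: opening $3,202.43; interest $6.40 → $3,208.83; payment $512.00; balance $2,696.83
Payment period 9: opening $2,696.83; interest $5.39 → $2,702.22; payment $512.00; balance $2,190.22
Payment period 10: opening $2,190.22; interest $4.38 → $2,194.60; payment $512.00; balance $1,682.60
Payment period 11: opening $1,682.60; interest $3.37 → $1,685.97; payment $512.00; balance $1,173.97
Payment period 12: opening $1,173.97; interest $2.35 → $1,176.32; payment $512.00; balance $664.32
Payment period 13: opening $664.32; interest $1.33 → $665.65; payment $512.00; balance $153.65
Payment period 14: opening $153.65; interest $0.31 → $153.96; payment $153.96; balance $0.00
Total interest: $19.70 + $16.78 + $14.29 + $12.17 + $10.37 + $8.83 + $7.52 + $6.40 + $5.39 + $4.38 + $3.37 + $2.35 + $1.33 + $0.31 = $113.19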